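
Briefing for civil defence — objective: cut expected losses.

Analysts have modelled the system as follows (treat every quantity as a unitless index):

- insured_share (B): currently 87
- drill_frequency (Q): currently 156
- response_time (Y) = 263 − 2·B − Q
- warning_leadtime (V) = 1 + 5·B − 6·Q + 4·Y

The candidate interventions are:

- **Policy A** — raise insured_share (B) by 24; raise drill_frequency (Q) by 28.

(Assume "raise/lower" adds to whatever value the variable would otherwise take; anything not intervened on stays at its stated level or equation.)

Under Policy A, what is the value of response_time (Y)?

Policy A (B + 24, Q + 28):
  B = 87 + 24 = 111
  Q = 156 + 28 = 184
  Y = 263 − 2·111 − 184 = -143

-143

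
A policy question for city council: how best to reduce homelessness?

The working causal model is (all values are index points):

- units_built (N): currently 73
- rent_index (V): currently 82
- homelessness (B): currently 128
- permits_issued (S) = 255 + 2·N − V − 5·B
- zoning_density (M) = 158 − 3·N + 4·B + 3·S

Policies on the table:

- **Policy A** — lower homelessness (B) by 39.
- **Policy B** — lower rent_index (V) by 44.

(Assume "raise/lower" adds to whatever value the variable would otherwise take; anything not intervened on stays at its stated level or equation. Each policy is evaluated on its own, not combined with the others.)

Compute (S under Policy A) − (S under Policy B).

Policy A (B − 39):
  N = 73
  V = 82
  B = 128 − 39 = 89
  S = 255 + 2·73 − 82 − 5·89 = -126
Policy B (V − 44):
  N = 73
  V = 82 − 44 = 38
  B = 128
  S = 255 + 2·73 − 38 − 5·128 = -277
S: -126 − (-277) = 151

151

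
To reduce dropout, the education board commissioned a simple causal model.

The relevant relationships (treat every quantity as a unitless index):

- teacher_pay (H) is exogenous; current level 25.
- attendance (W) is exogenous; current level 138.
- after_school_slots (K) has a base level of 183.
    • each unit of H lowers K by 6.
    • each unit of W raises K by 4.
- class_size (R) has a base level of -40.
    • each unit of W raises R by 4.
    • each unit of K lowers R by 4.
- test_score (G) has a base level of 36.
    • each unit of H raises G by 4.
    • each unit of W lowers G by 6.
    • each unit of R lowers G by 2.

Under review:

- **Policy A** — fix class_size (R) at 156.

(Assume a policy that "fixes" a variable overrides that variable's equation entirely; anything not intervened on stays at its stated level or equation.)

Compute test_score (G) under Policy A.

Policy A (R := 156):
  H = 25
  W = 138
  K = 183 − 6·25 + 4·138 = 585
  R = 156
  G = 36 + 4·25 − 6·138 − 2·156 = -1004

-1004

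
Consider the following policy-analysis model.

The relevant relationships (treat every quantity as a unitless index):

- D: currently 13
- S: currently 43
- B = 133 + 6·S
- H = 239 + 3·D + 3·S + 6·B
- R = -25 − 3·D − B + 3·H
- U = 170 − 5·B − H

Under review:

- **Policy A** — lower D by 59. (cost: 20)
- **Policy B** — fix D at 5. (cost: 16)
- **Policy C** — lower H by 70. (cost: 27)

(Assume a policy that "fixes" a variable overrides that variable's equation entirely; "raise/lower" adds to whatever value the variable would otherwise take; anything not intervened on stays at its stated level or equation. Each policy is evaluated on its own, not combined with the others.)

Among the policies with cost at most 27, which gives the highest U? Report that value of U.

Policy A (D − 59):
  D = 13 − 59 = -46
  S = 43
  B = 133 + 6·43 = 391
  H = 239 + 3·(-46) + 3·43 + 6·391 = 2576
  U = 170 − 5·391 − 2576 = -4361
Policy B (D := 5):
  D = 5
  S = 43
  B = 133 + 6·43 = 391
  H = 239 + 3·5 + 3·43 + 6·391 = 2729
  U = 170 − 5·391 − 2729 = -4514
Policy C (H − 70):
  D = 13
  S = 43
  B = 133 + 6·43 = 391
  H = 239 + 3·13 + 3·43 + 6·391 (−70 from intervention) = 2683
  U = 170 − 5·391 − 2683 = -4468
Comparing — Policy A: U=-4361, Policy B: U=-4514, Policy C: U=-4468. Highest is -4361 (Policy A).

-4361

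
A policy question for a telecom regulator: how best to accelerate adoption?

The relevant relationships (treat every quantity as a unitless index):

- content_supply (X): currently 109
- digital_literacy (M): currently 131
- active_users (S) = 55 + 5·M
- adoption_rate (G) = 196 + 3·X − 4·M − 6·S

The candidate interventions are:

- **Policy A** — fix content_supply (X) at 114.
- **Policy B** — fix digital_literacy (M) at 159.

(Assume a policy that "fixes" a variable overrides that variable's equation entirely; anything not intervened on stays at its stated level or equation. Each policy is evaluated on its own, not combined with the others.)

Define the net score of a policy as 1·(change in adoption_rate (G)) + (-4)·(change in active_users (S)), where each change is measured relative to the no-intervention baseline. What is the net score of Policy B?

Baseline:
  X = 109
  M = 131
  S = 55 + 5·131 = 710
  G = 196 + 3·109 − 4·131 − 6·710 = -4261
Policy B (M := 159):
  X = 109
  M = 159
  S = 55 + 5·159 = 850
  G = 196 + 3·109 − 4·159 − 6·850 = -5213
ΔG = -5213 − (-4261) = -952; ΔS = 850 − 710 = 140
Score = 1·(-952) + (-4)·140 = -1512

-1512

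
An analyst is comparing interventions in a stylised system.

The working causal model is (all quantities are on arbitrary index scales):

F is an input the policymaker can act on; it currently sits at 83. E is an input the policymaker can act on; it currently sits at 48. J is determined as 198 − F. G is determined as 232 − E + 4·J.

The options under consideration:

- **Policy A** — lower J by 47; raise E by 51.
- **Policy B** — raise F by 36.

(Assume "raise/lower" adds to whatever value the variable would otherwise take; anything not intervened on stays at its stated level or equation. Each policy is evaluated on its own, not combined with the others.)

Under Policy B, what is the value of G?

500

Policy B (F + 36):
  F = 83 + 36 = 119
  E = 48
  J = 198 − 119 = 79
  G = 232 − 48 + 4·79 = 500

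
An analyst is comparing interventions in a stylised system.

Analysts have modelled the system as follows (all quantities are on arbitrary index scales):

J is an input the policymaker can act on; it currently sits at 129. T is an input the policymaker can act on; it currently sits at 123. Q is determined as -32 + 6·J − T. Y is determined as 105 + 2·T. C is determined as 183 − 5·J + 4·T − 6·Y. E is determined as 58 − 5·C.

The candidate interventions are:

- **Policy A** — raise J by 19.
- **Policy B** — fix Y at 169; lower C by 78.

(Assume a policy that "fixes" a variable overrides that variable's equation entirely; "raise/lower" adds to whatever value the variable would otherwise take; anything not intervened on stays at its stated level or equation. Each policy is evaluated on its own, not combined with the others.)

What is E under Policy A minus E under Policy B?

5545

Policy A (J + 19):
  J = 129 + 19 = 148
  T = 123
  Y = 105 + 2·123 = 351
  C = 183 − 5·148 + 4·123 − 6·351 = -2171
  E = 58 − 5·(-2171) = 10913
Policy B (Y := 169, C − 78):
  J = 129
  T = 123
  Y = 169
  C = 183 − 5·129 + 4·123 − 6·169 (−78 from intervention) = -1062
  E = 58 − 5·(-1062) = 5368
E: 10913 − 5368 = 5545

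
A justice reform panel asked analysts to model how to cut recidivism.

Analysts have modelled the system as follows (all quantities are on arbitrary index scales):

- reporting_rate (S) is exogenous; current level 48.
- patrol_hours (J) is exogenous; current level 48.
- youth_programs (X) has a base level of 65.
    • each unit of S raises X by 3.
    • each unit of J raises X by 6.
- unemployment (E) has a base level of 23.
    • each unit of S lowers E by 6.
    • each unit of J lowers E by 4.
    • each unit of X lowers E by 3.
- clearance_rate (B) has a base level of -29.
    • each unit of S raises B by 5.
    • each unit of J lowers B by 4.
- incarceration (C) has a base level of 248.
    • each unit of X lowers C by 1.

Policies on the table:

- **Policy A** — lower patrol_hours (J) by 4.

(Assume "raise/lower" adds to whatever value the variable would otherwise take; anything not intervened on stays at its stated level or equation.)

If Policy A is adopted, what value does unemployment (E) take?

Policy A (J − 4):
  S = 48
  J = 48 − 4 = 44
  X = 65 + 3·48 + 6·44 = 473
  E = 23 − 6·48 − 4·44 − 3·473 = -1860

-1860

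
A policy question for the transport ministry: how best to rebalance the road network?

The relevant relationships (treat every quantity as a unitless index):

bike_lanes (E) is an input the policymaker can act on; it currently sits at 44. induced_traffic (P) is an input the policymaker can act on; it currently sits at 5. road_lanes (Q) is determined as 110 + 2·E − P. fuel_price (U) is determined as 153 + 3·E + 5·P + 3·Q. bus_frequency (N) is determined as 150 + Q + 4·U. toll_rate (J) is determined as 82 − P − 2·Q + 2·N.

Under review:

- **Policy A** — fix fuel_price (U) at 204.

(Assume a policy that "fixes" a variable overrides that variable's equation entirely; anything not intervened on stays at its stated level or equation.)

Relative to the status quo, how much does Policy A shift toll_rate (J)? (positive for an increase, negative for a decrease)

Baseline:
  E = 44
  P = 5
  Q = 110 + 2·44 − 5 = 193
  U = 153 + 3·44 + 5·5 + 3·193 = 889
  N = 150 + 193 + 4·889 = 3899
  J = 82 − 5 − 2·193 + 2·3899 = 7489
Policy A (U := 204):
  E = 44
  P = 5
  Q = 110 + 2·44 − 5 = 193
  U = 204
  N = 150 + 193 + 4·204 = 1159
  J = 82 − 5 − 2·193 + 2·1159 = 2009
Change in J: 2009 − 7489 = -5480

-5480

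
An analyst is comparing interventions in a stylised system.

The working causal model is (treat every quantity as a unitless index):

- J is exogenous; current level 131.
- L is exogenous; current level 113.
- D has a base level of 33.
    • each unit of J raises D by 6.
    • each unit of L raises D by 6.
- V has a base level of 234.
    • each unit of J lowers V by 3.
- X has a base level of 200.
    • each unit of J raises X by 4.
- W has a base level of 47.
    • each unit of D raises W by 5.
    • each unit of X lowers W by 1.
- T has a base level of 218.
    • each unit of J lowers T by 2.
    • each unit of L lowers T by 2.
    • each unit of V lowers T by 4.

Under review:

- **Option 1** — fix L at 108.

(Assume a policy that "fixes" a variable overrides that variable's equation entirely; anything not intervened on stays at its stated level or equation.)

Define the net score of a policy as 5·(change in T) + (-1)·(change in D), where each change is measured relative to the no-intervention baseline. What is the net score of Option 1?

Baseline:
  J = 131
  L = 113
  D = 33 + 6·131 + 6·113 = 1497
  V = 234 − 3·131 = -159
  T = 218 − 2·131 − 2·113 − 4·(-159) = 366
Option 1 (L := 108):
  J = 131
  L = 108
  D = 33 + 6·131 + 6·108 = 1467
  V = 234 − 3·131 = -159
  T = 218 − 2·131 − 2·108 − 4·(-159) = 376
ΔT = 376 − 366 = 10; ΔD = 1467 − 1497 = -30
Score = 5·10 + (-1)·(-30) = 80

80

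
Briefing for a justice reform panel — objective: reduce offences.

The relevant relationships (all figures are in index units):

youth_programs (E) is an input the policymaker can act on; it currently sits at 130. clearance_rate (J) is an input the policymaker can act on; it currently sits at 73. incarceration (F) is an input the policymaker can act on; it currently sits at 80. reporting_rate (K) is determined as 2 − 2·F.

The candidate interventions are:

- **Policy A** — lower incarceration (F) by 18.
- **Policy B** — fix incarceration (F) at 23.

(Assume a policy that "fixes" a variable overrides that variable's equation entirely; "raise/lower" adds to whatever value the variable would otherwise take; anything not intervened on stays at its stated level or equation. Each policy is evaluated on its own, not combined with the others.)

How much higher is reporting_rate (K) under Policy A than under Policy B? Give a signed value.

-78

Policy A (F − 18):
  F = 80 − 18 = 62
  K = 2 − 2·62 = -122
Policy B (F := 23):
  F = 23
  K = 2 − 2·23 = -44
K: -122 − (-44) = -78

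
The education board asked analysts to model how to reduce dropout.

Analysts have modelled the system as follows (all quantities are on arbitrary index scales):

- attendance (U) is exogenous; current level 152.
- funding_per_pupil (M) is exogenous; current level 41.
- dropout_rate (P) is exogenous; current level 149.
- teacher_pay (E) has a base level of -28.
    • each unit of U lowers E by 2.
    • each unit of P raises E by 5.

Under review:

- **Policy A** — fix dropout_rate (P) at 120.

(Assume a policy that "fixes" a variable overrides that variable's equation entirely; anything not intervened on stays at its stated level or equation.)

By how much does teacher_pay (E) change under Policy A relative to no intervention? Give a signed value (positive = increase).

Baseline:
  U = 152
  P = 149
  E = -28 − 2·152 + 5·149 = 413
Policy A (P := 120):
  U = 152
  P = 120
  E = -28 − 2·152 + 5·120 = 268
Change in E: 268 − 413 = -145

-145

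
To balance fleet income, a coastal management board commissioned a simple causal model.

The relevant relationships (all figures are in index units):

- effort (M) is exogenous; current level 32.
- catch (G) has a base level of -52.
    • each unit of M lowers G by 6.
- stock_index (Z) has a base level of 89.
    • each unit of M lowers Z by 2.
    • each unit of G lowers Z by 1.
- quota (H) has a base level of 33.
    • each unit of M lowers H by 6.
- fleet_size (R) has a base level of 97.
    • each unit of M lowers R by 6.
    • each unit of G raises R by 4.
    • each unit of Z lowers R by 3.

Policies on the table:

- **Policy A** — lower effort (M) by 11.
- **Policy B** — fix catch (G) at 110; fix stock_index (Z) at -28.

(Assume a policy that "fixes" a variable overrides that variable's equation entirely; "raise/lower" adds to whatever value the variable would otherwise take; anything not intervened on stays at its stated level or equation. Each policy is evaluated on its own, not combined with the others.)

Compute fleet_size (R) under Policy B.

Policy B (G := 110, Z := -28):
  M = 32
  G = 110
  Z = -28
  R = 97 − 6·32 + 4·110 − 3·(-28) = 429

429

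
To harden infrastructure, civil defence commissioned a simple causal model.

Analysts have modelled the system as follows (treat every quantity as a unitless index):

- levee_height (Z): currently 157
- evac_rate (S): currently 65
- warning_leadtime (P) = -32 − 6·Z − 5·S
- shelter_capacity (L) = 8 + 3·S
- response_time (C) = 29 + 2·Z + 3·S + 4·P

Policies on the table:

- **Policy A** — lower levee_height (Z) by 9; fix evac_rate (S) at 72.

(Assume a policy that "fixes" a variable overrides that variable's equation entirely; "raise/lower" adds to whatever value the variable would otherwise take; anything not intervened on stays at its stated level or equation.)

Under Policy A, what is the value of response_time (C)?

-4579

Policy A (Z − 9, S := 72):
  Z = 157 − 9 = 148
  S = 72
  P = -32 − 6·148 − 5·72 = -1280
  C = 29 + 2·148 + 3·72 + 4·(-1280) = -4579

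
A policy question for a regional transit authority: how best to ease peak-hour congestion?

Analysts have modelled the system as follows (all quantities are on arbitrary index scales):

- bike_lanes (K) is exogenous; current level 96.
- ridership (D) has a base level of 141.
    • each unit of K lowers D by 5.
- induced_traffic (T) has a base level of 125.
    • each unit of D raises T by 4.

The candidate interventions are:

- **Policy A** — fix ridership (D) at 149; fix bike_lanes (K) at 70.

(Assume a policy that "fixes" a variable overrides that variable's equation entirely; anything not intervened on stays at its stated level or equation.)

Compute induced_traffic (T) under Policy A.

Policy A (D := 149, K := 70):
  K = 70
  D = 149
  T = 125 + 4·149 = 721

721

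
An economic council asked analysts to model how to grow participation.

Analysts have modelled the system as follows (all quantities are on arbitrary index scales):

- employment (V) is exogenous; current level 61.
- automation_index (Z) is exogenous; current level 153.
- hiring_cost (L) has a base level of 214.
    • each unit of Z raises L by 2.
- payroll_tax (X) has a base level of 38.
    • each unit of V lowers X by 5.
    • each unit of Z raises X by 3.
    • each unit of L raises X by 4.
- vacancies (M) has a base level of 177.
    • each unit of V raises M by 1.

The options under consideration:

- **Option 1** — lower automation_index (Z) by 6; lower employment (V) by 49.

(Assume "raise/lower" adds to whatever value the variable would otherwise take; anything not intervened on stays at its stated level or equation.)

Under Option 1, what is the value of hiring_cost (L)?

508

Option 1 (Z − 6, V − 49):
  Z = 153 − 6 = 147
  L = 214 + 2·147 = 508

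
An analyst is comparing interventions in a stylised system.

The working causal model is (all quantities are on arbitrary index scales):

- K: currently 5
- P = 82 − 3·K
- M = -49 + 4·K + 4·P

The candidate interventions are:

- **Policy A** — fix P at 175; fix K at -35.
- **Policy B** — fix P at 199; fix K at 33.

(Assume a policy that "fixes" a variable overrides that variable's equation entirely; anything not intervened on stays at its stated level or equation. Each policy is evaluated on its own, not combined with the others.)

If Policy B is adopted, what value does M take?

879

Policy B (P := 199, K := 33):
  K = 33
  P = 199
  M = -49 + 4·33 + 4·199 = 879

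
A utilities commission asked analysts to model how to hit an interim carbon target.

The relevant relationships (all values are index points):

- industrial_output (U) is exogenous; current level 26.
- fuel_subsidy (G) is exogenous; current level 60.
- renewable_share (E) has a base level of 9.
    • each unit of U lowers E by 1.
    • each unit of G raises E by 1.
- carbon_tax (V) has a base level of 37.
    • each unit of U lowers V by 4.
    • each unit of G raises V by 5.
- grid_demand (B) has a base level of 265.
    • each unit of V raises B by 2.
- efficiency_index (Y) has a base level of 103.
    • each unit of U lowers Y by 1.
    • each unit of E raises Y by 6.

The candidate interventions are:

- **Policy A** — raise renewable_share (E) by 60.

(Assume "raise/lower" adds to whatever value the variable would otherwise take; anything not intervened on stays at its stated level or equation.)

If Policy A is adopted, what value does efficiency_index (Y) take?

695

Policy A (E + 60):
  U = 26
  G = 60
  E = 9 − 26 + 60 (+60 from intervention) = 103
  Y = 103 − 26 + 6·103 = 695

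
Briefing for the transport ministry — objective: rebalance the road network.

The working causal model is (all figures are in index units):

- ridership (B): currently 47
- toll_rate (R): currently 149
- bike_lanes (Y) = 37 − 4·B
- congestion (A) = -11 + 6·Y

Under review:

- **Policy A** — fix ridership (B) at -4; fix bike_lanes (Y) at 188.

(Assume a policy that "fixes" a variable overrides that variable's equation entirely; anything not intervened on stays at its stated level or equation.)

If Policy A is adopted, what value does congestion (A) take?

Policy A (B := -4, Y := 188):
  B = -4
  Y = 188
  A = -11 + 6·188 = 1117

1117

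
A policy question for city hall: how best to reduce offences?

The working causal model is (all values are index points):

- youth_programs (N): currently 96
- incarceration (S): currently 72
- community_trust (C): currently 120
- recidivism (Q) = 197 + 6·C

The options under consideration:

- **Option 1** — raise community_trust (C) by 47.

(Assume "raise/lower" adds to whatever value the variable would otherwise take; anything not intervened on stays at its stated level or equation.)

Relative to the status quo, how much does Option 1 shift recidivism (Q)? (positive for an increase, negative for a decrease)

Baseline:
  C = 120
  Q = 197 + 6·120 = 917
Option 1 (C + 47):
  C = 120 + 47 = 167
  Q = 197 + 6·167 = 1199
Change in Q: 1199 − 917 = 282

282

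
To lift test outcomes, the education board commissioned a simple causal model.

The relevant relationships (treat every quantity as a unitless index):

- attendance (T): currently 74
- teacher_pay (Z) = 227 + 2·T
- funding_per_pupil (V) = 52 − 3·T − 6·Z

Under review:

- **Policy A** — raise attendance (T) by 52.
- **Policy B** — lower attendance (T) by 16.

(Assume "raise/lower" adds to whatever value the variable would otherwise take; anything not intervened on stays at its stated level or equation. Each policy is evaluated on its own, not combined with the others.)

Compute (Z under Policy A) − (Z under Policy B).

136

Policy A (T + 52):
  T = 74 + 52 = 126
  Z = 227 + 2·126 = 479
Policy B (T − 16):
  T = 74 − 16 = 58
  Z = 227 + 2·58 = 343
Z: 479 − 343 = 136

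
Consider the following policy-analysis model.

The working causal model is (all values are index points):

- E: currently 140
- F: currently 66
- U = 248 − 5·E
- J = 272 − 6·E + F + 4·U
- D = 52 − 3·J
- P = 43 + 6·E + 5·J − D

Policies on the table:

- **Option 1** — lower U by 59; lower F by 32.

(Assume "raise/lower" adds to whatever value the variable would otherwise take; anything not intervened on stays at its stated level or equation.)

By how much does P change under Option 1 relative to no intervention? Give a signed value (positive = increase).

Baseline:
  E = 140
  F = 66
  U = 248 − 5·140 = -452
  J = 272 − 6·140 + 66 + 4·(-452) = -2310
  D = 52 − 3·(-2310) = 6982
  P = 43 + 6·140 + 5·(-2310) − 6982 = -17649
Option 1 (U − 59, F − 32):
  E = 140
  F = 66 − 32 = 34
  U = 248 − 5·140 (−59 from intervention) = -511
  J = 272 − 6·140 + 34 + 4·(-511) = -2578
  D = 52 − 3·(-2578) = 7786
  P = 43 + 6·140 + 5·(-2578) − 7786 = -19793
Change in P: -19793 − (-17649) = -2144

-2144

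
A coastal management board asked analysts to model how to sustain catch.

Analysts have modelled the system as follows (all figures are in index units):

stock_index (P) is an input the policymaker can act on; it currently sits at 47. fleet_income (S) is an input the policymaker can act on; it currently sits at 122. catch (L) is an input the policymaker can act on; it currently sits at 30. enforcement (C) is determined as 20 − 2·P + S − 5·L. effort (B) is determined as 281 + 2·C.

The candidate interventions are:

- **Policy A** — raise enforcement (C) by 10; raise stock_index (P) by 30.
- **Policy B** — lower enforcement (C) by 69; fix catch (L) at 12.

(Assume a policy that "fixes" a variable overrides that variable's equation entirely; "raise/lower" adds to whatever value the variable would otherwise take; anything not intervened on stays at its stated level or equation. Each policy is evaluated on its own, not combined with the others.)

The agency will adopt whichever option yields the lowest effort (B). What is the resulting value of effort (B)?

-23

Policy A (C + 10, P + 30):
  P = 47 + 30 = 77
  S = 122
  L = 30
  C = 20 − 2·77 + 122 − 5·30 (+10 from intervention) = -152
  B = 281 + 2·(-152) = -23
Policy B (C − 69, L := 12):
  P = 47
  S = 122
  L = 12
  C = 20 − 2·47 + 122 − 5·12 (−69 from intervention) = -81
  B = 281 + 2·(-81) = 119
Comparing — Policy A: B=-23, Policy B: B=119. Lowest is -23 (Policy A).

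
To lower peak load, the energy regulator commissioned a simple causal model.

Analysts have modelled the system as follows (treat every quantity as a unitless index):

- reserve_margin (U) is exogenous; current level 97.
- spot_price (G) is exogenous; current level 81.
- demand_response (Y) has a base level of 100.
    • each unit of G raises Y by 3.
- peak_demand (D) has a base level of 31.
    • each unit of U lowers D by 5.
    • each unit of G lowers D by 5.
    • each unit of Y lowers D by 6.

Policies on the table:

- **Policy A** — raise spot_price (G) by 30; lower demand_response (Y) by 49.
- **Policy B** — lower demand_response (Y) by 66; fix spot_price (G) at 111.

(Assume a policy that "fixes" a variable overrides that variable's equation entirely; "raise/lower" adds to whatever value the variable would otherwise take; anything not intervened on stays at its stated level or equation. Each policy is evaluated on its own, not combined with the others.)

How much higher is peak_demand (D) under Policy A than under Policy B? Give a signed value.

Policy A (G + 30, Y − 49):
  U = 97
  G = 81 + 30 = 111
  Y = 100 + 3·111 (−49 from intervention) = 384
  D = 31 − 5·97 − 5·111 − 6·384 = -3313
Policy B (Y − 66, G := 111):
  U = 97
  G = 111
  Y = 100 + 3·111 (−66 from intervention) = 367
  D = 31 − 5·97 − 5·111 − 6·367 = -3211
D: -3313 − (-3211) = -102

-102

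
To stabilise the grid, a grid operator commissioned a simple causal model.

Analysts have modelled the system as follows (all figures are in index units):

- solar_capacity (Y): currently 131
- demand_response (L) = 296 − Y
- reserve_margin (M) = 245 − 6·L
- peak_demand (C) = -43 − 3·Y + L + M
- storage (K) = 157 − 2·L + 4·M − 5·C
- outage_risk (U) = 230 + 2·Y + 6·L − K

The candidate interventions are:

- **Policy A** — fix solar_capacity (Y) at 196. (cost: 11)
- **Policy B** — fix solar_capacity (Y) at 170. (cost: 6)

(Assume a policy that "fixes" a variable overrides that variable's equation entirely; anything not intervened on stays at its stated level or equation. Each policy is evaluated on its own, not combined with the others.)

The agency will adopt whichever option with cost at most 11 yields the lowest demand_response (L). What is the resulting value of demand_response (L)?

100

Policy A (Y := 196):
  Y = 196
  L = 296 − 196 = 100
Policy B (Y := 170):
  Y = 170
  L = 296 − 170 = 126
Comparing — Policy A: L=100, Policy B: L=126. Lowest is 100 (Policy A).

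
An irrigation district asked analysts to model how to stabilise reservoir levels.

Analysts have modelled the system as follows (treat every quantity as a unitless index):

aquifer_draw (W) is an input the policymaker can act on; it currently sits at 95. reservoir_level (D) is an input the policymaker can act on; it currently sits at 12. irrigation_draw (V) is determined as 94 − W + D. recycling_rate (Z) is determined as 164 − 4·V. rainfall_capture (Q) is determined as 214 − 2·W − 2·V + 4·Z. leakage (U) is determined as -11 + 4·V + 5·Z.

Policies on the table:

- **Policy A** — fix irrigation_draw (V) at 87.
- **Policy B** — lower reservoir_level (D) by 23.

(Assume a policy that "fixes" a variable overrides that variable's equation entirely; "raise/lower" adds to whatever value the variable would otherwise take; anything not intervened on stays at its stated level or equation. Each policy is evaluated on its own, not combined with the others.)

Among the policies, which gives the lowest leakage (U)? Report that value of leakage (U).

-583

Policy A (V := 87):
  W = 95
  D = 12
  V = 87
  Z = 164 − 4·87 = -184
  U = -11 + 4·87 + 5·(-184) = -583
Policy B (D − 23):
  W = 95
  D = 12 − 23 = -11
  V = 94 − 95 + (-11) = -12
  Z = 164 − 4·(-12) = 212
  U = -11 + 4·(-12) + 5·212 = 1001
Comparing — Policy A: U=-583, Policy B: U=1001. Lowest is -583 (Policy A).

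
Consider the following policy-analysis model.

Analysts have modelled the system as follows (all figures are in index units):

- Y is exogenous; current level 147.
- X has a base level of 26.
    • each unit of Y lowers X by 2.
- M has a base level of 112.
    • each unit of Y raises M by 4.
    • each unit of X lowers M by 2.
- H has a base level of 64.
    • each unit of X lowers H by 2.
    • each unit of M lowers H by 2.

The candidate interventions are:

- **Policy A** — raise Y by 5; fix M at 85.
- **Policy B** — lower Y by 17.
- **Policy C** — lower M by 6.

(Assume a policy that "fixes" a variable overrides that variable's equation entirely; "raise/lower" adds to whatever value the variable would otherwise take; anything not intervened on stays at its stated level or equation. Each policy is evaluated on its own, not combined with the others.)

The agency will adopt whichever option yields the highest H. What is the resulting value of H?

450

Policy A (Y + 5, M := 85):
  Y = 147 + 5 = 152
  X = 26 − 2·152 = -278
  M = 85
  H = 64 − 2·(-278) − 2·85 = 450
Policy B (Y − 17):
  Y = 147 − 17 = 130
  X = 26 − 2·130 = -234
  M = 112 + 4·130 − 2·(-234) = 1100
  H = 64 − 2·(-234) − 2·1100 = -1668
Policy C (M − 6):
  Y = 147
  X = 26 − 2·147 = -268
  M = 112 + 4·147 − 2·(-268) (−6 from intervention) = 1230
  H = 64 − 2·(-268) − 2·1230 = -1860
Comparing — Policy A: H=450, Policy B: H=-1668, Policy C: H=-1860. Highest is 450 (Policy A).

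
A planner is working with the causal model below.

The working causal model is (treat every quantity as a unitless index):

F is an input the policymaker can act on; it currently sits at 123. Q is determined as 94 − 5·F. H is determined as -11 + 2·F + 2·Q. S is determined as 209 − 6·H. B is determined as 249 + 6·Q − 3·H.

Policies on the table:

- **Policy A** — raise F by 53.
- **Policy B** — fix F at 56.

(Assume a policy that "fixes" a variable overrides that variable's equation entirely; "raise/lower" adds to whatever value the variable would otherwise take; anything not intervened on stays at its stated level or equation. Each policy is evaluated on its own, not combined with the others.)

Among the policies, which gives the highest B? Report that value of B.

-54

Policy A (F + 53):
  F = 123 + 53 = 176
  Q = 94 − 5·176 = -786
  H = -11 + 2·176 + 2·(-786) = -1231
  B = 249 + 6·(-786) − 3·(-1231) = -774
Policy B (F := 56):
  F = 56
  Q = 94 − 5·56 = -186
  H = -11 + 2·56 + 2·(-186) = -271
  B = 249 + 6·(-186) − 3·(-271) = -54
Comparing — Policy A: B=-774, Policy B: B=-54. Highest is -54 (Policy B).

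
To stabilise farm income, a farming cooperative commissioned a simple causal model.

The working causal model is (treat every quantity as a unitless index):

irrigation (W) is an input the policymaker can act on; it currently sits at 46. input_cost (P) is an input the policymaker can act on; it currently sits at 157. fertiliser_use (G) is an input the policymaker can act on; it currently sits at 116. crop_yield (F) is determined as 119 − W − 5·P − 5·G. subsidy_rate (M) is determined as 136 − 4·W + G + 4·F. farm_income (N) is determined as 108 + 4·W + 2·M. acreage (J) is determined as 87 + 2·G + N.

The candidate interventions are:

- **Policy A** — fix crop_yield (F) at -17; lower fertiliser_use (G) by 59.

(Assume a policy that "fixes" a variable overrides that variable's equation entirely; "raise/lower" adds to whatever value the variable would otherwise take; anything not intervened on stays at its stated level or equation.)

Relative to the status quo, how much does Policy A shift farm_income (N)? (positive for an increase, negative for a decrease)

Baseline:
  W = 46
  P = 157
  G = 116
  F = 119 − 46 − 5·157 − 5·116 = -1292
  M = 136 − 4·46 + 116 + 4·(-1292) = -5100
  N = 108 + 4·46 + 2·(-5100) = -9908
Policy A (F := -17, G − 59):
  W = 46
  P = 157
  G = 116 − 59 = 57
  F = -17
  M = 136 − 4·46 + 57 + 4·(-17) = -59
  N = 108 + 4·46 + 2·(-59) = 174
Change in N: 174 − (-9908) = 10082

10082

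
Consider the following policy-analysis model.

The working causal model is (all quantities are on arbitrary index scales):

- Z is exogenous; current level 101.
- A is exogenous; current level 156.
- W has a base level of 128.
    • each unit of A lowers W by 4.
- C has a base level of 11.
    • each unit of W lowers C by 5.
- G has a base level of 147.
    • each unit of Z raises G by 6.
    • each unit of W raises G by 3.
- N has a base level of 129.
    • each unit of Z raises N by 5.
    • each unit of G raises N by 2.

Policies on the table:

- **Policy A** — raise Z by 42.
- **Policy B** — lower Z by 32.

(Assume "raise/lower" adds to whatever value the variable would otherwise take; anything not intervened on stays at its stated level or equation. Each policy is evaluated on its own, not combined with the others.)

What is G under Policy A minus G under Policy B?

444

Policy A (Z + 42):
  Z = 101 + 42 = 143
  A = 156
  W = 128 − 4·156 = -496
  G = 147 + 6·143 + 3·(-496) = -483
Policy B (Z − 32):
  Z = 101 − 32 = 69
  A = 156
  W = 128 − 4·156 = -496
  G = 147 + 6·69 + 3·(-496) = -927
G: -483 − (-927) = 444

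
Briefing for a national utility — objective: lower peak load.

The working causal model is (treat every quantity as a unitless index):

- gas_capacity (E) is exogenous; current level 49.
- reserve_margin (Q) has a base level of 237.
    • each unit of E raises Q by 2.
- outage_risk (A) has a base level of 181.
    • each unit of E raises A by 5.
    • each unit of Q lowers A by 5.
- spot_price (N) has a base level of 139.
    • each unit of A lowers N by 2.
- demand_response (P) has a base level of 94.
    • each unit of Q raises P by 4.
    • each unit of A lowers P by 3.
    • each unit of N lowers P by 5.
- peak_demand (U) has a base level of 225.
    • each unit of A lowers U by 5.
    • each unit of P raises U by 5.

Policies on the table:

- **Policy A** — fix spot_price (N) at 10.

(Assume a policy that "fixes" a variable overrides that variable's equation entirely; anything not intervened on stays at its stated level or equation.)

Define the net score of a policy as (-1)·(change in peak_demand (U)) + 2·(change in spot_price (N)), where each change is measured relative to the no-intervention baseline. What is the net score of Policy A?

-70929

Baseline:
  E = 49
  Q = 237 + 2·49 = 335
  A = 181 + 5·49 − 5·335 = -1249
  N = 139 − 2·(-1249) = 2637
  P = 94 + 4·335 − 3·(-1249) − 5·2637 = -8004
  U = 225 − 5·(-1249) + 5·(-8004) = -33550
Policy A (N := 10):
  E = 49
  Q = 237 + 2·49 = 335
  A = 181 + 5·49 − 5·335 = -1249
  N = 10
  P = 94 + 4·335 − 3·(-1249) − 5·10 = 5131
  U = 225 − 5·(-1249) + 5·5131 = 32125
ΔU = 32125 − (-33550) = 65675; ΔN = 10 − 2637 = -2627
Score = (-1)·65675 + 2·(-2627) = -70929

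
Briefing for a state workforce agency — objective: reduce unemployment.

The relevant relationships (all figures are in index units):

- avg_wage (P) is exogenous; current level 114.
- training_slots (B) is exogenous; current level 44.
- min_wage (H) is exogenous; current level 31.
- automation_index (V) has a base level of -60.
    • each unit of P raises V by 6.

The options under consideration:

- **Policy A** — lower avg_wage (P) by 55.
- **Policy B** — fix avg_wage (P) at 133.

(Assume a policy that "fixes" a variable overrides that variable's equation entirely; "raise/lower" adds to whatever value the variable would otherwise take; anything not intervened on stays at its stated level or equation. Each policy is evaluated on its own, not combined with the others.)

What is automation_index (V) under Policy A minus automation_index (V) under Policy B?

-444

Policy A (P − 55):
  P = 114 − 55 = 59
  V = -60 + 6·59 = 294
Policy B (P := 133):
  P = 133
  V = -60 + 6·133 = 738
V: 294 − 738 = -444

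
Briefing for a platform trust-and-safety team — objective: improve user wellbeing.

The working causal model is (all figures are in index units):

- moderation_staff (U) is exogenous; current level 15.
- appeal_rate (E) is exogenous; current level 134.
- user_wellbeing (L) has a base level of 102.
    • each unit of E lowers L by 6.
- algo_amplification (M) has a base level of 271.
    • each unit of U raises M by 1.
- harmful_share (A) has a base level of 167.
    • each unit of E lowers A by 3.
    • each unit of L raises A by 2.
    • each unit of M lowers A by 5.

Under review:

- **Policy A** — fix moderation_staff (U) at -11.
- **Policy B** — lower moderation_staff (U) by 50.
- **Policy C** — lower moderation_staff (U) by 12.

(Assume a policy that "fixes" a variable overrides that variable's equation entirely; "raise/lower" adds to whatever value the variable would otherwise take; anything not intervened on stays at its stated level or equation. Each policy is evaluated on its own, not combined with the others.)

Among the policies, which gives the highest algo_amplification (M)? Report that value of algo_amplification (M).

Policy A (U := -11):
  U = -11
  M = 271 + (-11) = 260
Policy B (U − 50):
  U = 15 − 50 = -35
  M = 271 + (-35) = 236
Policy C (U − 12):
  U = 15 − 12 = 3
  M = 271 + 3 = 274
Comparing — Policy A: M=260, Policy B: M=236, Policy C: M=274. Highest is 274 (Policy C).

274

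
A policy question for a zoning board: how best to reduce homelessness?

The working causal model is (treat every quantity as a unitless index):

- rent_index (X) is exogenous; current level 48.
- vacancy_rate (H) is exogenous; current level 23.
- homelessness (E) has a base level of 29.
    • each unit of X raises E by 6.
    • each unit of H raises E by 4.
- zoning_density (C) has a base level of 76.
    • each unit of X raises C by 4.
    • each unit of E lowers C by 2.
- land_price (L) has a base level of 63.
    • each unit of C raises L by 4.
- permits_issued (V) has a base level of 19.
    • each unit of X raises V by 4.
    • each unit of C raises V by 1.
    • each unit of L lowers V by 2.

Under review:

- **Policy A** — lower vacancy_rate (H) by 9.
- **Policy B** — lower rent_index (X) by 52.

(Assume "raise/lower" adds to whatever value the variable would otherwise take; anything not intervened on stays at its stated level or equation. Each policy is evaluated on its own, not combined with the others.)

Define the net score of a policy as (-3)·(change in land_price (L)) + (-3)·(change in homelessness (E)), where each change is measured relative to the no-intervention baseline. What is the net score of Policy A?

Baseline:
  X = 48
  H = 23
  E = 29 + 6·48 + 4·23 = 409
  C = 76 + 4·48 − 2·409 = -550
  L = 63 + 4·(-550) = -2137
Policy A (H − 9):
  X = 48
  H = 23 − 9 = 14
  E = 29 + 6·48 + 4·14 = 373
  C = 76 + 4·48 − 2·373 = -478
  L = 63 + 4·(-478) = -1849
ΔL = -1849 − (-2137) = 288; ΔE = 373 − 409 = -36
Score = (-3)·288 + (-3)·(-36) = -756

-756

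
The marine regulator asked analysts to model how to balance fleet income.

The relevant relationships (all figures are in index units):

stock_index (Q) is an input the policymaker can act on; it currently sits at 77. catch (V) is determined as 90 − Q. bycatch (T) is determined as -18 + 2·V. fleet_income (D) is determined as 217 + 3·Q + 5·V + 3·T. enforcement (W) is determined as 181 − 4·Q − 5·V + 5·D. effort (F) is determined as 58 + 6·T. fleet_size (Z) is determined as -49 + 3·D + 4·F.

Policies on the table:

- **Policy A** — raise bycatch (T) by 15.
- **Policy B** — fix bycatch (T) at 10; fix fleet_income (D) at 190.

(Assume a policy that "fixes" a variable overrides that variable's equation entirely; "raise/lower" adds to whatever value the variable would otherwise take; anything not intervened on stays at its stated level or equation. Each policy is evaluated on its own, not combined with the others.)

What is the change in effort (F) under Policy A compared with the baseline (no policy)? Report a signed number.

90

Baseline:
  Q = 77
  V = 90 − 77 = 13
  T = -18 + 2·13 = 8
  F = 58 + 6·8 = 106
Policy A (T + 15):
  Q = 77
  V = 90 − 77 = 13
  T = -18 + 2·13 (+15 from intervention) = 23
  F = 58 + 6·23 = 196
Change in F: 196 − 106 = 90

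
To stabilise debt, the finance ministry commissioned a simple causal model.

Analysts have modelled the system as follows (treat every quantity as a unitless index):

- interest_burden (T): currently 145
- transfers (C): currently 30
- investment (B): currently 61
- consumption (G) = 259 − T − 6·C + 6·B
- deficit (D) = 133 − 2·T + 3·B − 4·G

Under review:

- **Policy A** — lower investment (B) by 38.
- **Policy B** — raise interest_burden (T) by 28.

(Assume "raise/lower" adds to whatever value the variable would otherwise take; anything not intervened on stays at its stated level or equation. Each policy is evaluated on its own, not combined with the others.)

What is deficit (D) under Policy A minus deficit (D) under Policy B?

742

Policy A (B − 38):
  T = 145
  C = 30
  B = 61 − 38 = 23
  G = 259 − 145 − 6·30 + 6·23 = 72
  D = 133 − 2·145 + 3·23 − 4·72 = -376
Policy B (T + 28):
  T = 145 + 28 = 173
  C = 30
  B = 61
  G = 259 − 173 − 6·30 + 6·61 = 272
  D = 133 − 2·173 + 3·61 − 4·272 = -1118
D: -376 − (-1118) = 742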